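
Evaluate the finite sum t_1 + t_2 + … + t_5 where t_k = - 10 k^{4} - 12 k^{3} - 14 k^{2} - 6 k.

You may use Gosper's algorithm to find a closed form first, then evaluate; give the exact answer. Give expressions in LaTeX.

Σ = -13350

r(k) = (5*k**4 + 26*k**3 + 55*k**2 + 55*k + 21)/(k*(5*k**3 + 6*k**2 + 7*k + 3)) after simplifying.
Gosper form: A/B · C(k+1)/C(k) with A=1, B=1, C=k**4 + 6*k**3/5 + 7*k**2/5 + 3*k/5.
Key eq: (1)·f(k+1) = (1)·f(k) + (k**4 + 6*k**3/5 + 7*k**2/5 + 3*k/5).
deg f ≤ 5 (via 0,0,4).
Solving with deg f ≤ 5: f(k) = k*(k - 1)*(2*k**3 + 2*k + 1)/10.
Get s_k = R·t_k = k*(-2*k**4 + 2*k**3 - 2*k**2 + k + 1) with R(k) = B(k−1)f(k)/C(k) = (k - 1)*(2*k**3 + 2*k + 1)/(2*(5*k**3 + 6*k**2 + 7*k + 3)).
Check: Δs_k = 2*k*(-5*k**3 - 6*k**2 - 7*k - 3). ✓
Evaluate s at k=6 and k=1: -13350 and 0; difference -13350.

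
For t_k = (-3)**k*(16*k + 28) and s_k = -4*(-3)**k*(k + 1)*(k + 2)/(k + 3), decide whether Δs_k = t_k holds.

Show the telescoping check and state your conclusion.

Invalid: residual (-3)**k*(-16*k**2 - 80*k - 88)/(k**2 + 7*k + 12) ≠ 0.

s_(k+1) = 12*(-3)**k*(k + 2)*(k + 3)/(k + 4)
s_(k+1) − s_k = (-3)**k*(16*k**3 + 124*k**2 + 308*k + 248)/(k**2 + 7*k + 12)
(s_(k+1) − s_k) − t_k = (-3)**k*(-16*k**2 - 80*k - 88)/(k**2 + 7*k + 12)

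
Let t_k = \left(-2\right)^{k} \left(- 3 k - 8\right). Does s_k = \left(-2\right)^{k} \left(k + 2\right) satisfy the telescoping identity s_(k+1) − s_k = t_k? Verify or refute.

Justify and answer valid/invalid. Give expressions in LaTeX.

valid; difference matches t_k

s_(k+1) = (-2)**(k + 1)*(k + 3)
s_(k+1) − s_k = (-2)**k*(-3*k - 8)
(s_(k+1) − s_k) − t_k = 0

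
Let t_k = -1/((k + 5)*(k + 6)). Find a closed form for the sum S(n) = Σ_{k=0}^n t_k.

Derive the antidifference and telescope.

t_(k+1)/t_k = (k + 5)/(k + 7).
Factor: A=k + 5; B=k + 7; C=1.
Key eq: (k + 5)·f(k+1) = (k + 6)·f(k) + (1).
From deg A=1, deg B=1, deg C=0: d=1.
A polynomial solution: f(k) = k/5.
R(k) = B(k−1)·f(k)/C(k) = k*(k + 6)/5; s_k = R·t_k = -k/(5*k + 25).
s_(k+1) − s_k = -1/(k**2 + 11*k + 30) = t_k.
Telescope: S(n) = s_(n+1) − s_(0) = (-n - 1)/(5*(n + 6)) − (0) = (-n - 1)/(5*(n + 6)).

S(n) = (-n - 1)/(5*(n + 6))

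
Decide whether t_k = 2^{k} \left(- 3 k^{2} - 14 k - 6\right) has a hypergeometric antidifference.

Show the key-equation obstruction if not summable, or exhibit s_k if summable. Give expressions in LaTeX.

Compute t_(k+1)/t_k: get 2*(3*k**2 + 20*k + 23)/(3*k**2 + 14*k + 6).
A = 2, B = 1, C = k**2 + 14*k/3 + 2.
Key eq: (2)·f(k+1) = (1)·f(k) + (k**2 + 14*k/3 + 2).
deg f ≤ 2 (via 0,0,2).
Match coefficients ⇒ f(k) = (3*k**2 + 2*k - 4)/3.
R(k) = B(k−1)·f(k)/C(k) = (3*k**2 + 2*k - 4)/(3*k**2 + 14*k + 6); s_k = R·t_k = 2**k*(-3*k**2 - 2*k + 4).
Check: Δs_k = 2**k*(-3*k**2 - 14*k - 6). ✓

Yes. s_k = 2^{k} \left(- 3 k^{2} - 2 k + 4\right).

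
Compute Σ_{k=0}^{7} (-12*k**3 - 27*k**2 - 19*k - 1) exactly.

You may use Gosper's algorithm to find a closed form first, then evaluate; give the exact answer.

Step 1: r(k) = (12*k**3 + 63*k**2 + 109*k + 59)/(12*k**3 + 27*k**2 + 19*k + 1).
Factor: A=1; B=1; C=k**3 + 9*k**2/4 + 19*k/12 + 1/12.
Solve (1)·f(k+1) − (1)·f(k) = k**3 + 9*k**2/4 + 19*k/12 + 1/12.
d = 4 from the (0,0,3) case.
Coefficient equations give f(k) = k*(3*k**3 + 3*k**2 - k - 4)/12.
So s_k = (B(k−1)f/C)·t_k = (k*(3*k**3 + 3*k**2 - k - 4)/(12*k**3 + 27*k**2 + 19*k + 1))·t_k = k*(-3*k**3 - 3*k**2 + k + 4).
Check: Δs_k = -12*k**3 - 27*k**2 - 19*k - 1. ✓
Evaluate s at k=8 and k=0: -13728 and 0; difference -13728.

Σ = -13728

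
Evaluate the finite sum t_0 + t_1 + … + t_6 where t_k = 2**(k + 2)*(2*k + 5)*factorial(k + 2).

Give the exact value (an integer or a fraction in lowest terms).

The ratio is 2*(k + 3)*(2*k + 7)/(2*k + 5).
Gosper form: A/B · C(k+1)/C(k) with A=2*k + 6, B=1, C=k + 5/2.
Set up (2*k + 6)·f(k+1) − (1)·f(k) − (k + 5/2) = 0.
Bound: deg f ≤ 0.
Match coefficients ⇒ f(k) = 1/2.
So s_k = (B(k−1)f/C)·t_k = (1/(2*k + 5))·t_k = 2**(k + 2)*factorial(k + 2).
Δs = 2**(k + 2)*(2*k + 5)*factorial(k + 2), as required.
Σ_(k=0)^(6) t_k = s_(7) − s_(0) = 185794560 − (8) = 185794552.

Σ = 185794552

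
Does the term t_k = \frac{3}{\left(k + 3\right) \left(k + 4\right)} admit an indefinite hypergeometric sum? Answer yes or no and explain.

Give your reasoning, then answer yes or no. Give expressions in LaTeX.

The ratio is (k + 3)/(k + 5).
Normal form (A,B,C) = (k + 3, k + 5, 1).
Solve (k + 3)·f(k+1) − (k + 4)·f(k) = 1.
From deg A=1, deg B=1, deg C=0: d=1.
A polynomial solution: f(k) = k/3.
Then R = B(k−1)f/C = k*(k + 4)/3, so s_k = R(k)·t_k = k/(k + 3).
Δs = 3/(k**2 + 7*k + 12), as required.

Yes. s_k = \frac{k}{k + 3}.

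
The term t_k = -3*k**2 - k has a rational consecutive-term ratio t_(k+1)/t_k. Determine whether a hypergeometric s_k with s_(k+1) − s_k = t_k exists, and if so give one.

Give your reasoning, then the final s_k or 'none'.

t_(k+1)/t_k = (k + 3*(k + 1)**2 + 1)/(k*(3*k + 1)).
Factor: A=1; B=1; C=k**2 + k/3.
Set up (1)·f(k+1) − (1)·f(k) − (k**2 + k/3) = 0.
Bound: deg f ≤ 3.
Solving with deg f ≤ 3: f(k) = k**2*(k - 1)/3.
Get s_k = R·t_k = k**2*(1 - k) with R(k) = B(k−1)f(k)/C(k) = k*(k - 1)/(3*k + 1).
Δs = k*(-3*k - 1), as required.

s_k = k**2*(1 - k)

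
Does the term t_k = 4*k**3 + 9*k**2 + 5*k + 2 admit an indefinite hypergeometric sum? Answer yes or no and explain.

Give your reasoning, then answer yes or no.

Step 1: r(k) = (4*k**3 + 21*k**2 + 35*k + 20)/(4*k**3 + 9*k**2 + 5*k + 2).
Normal form (A,B,C) = (1, 1, k**3 + 9*k**2/4 + 5*k/4 + 1/2).
Set up (1)·f(k+1) − (1)·f(k) − (k**3 + 9*k**2/4 + 5*k/4 + 1/2) = 0.
Degrees (0,0,3) ⇒ d ≤ 4.
Solving with deg f ≤ 4: f(k) = k*(k**3 + k**2 - k + 1)/4.
R(k) = B(k−1)·f(k)/C(k) = k*(k**3 + k**2 - k + 1)/(4*k**3 + 9*k**2 + 5*k + 2); s_k = R·t_k = k*(k**3 + k**2 - k + 1).
Check: Δs_k = 4*k**3 + 9*k**2 + 5*k + 2. ✓

Yes. s_k = k*(k**3 + k**2 - k + 1).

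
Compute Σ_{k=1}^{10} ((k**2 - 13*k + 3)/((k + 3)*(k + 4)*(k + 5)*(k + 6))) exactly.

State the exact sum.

Σ = -57/1120

Ratio r(k) = -(k + 3)*(13*k - (k + 1)**2 + 10)/((k + 7)*(k**2 - 13*k + 3)).
Gosper form: A/B · C(k+1)/C(k) with A=k + 3, B=k + 7, C=k**2 - 13*k + 3.
Need (k + 3)·f(k+1) − (k + 6)·f(k) = k**2 - 13*k + 3.
deg f ≤ 3 (via 1,1,2).
Solve for f: f(k) = -k*(k**2 + 72*k - 133)/60 (degree 3 ≤ 3).
Then R = B(k−1)f/C = -k*(k + 6)*(k**2 + 72*k - 133)/(60*(k**2 - 13*k + 3)), so s_k = R(k)·t_k = k*(-k**2 - 72*k + 133)/(60*(k + 3)*(k + 4)*(k + 5)).
Verify: (k**2 - 13*k + 3)/(k**4 + 18*k**3 + 119*k**2 + 342*k + 360) matches t_k.
Evaluate s at k=11 and k=1: -143/3360 and 1/120; difference -57/1120.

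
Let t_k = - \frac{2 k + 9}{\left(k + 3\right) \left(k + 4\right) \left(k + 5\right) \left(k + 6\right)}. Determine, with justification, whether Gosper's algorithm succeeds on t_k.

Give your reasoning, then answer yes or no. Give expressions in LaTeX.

Yes. s_k = \frac{k \left(- k - 8\right)}{15 \left(k^{2} + 8 k + 15\right)}.

t_(k+1)/t_k = (k + 3)*(2*k + 11)/((k + 7)*(2*k + 9)).
Take A(k)=k + 3, B(k)=k + 7, C(k)=k + 9/2.
Set up (k + 3)·f(k+1) − (k + 6)·f(k) − (k + 9/2) = 0.
From deg A=1, deg B=1, deg C=1: d=3.
A polynomial solution: f(k) = k*(k + 4)*(k + 8)/30.
So s_k = (B(k−1)f/C)·t_k = (k*(k + 4)*(k + 6)*(k + 8)/(15*(2*k + 9)))·t_k = k*(-k - 8)/(15*(k**2 + 8*k + 15)).
Check: Δs_k = (-2*k - 9)/(k**4 + 18*k**3 + 119*k**2 + 342*k + 360). ✓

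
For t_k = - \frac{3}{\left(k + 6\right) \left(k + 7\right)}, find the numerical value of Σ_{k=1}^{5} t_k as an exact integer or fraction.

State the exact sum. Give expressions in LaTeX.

Σ = -5/28

The ratio is (k + 6)/(k + 8).
Take A(k)=k + 6, B(k)=k + 8, C(k)=1.
f must satisfy (k + 6)·f(k+1) − (k + 7)·f(k) = 1.
d = 1 from the (1,1,0) case.
Solving with deg f ≤ 1: f(k) = k/6.
Certificate R = B(k−1)f/C = k*(k + 7)/6 gives s_k = -k/(2*k + 12).
s_(k+1) − s_k = -3/(k**2 + 13*k + 42) = t_k.
Telescoping: Σ = s_(6) − s_(1) = -1/4 − (-1/14) = -5/28.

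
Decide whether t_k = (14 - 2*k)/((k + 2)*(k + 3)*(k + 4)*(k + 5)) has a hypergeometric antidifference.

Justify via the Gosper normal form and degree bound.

Ratio r(k) = (k - 6)*(k + 2)/((k - 7)*(k + 6)).
A = k + 2, B = k + 6, C = k - 7.
Set up (k + 2)·f(k+1) − (k + 5)·f(k) − (k - 7) = 0.
Degrees (1,1,1) ⇒ d ≤ 3.
Coefficient equations give f(k) = -k*(k**2 + 9*k + 32)/12.
Get s_k = R·t_k = k*(k**2 + 9*k + 32)/(6*(k + 2)*(k + 3)*(k + 4)) with R(k) = B(k−1)f(k)/C(k) = -k*(k + 5)*(k**2 + 9*k + 32)/(12*(k - 7)).
Verify: 2*(7 - k)/(k**4 + 14*k**3 + 71*k**2 + 154*k + 120) matches t_k.

Yes. s_k = k*(k**2 + 9*k + 32)/(6*(k + 2)*(k + 3)*(k + 4)).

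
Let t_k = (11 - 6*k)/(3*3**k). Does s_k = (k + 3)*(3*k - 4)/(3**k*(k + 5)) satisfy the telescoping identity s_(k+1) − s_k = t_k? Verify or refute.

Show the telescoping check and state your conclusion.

Invalid: residual 2*(6*k**2 + 28*k - 67)/(3*3**k*(k**2 + 11*k + 30)) ≠ 0.

s_(k+1) = (k + 4)*(3*k - 1)/(3*3**k*(k + 6))
s_(k+1) − s_k = (-6*k**3 - 43*k**2 - 3*k + 196)/(3*3**k*(k**2 + 11*k + 30))
(s_(k+1) − s_k) − t_k = 2*(6*k**2 + 28*k - 67)/(3*3**k*(k**2 + 11*k + 30))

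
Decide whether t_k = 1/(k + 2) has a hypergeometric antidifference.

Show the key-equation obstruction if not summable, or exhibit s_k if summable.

The ratio is (k + 2)/(k + 3).
Take A(k)=k + 2, B(k)=k + 3, C(k)=1.
Solve (k + 2)·f(k+1) − (k + 2)·f(k) = 1.
Degrees (1,1,0) ⇒ d ≤ 0.
Generic f = c0 gives residual -1; -1 = 0 cannot hold, so t_k is not Gosper-summable.

No — key equation has no polynomial f.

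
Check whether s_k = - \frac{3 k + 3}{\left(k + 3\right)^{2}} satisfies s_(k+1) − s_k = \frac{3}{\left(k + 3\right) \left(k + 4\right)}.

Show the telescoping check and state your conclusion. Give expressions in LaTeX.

s_(k+1) = 3*(-k - 2)/(k + 4)**2
s_(k+1) − s_k = 3*(k**2 + 3*k - 2)/(k**4 + 14*k**3 + 73*k**2 + 168*k + 144)
(s_(k+1) − s_k) − t_k = 6*(-2*k - 7)/(k**4 + 14*k**3 + 73*k**2 + 168*k + 144)

Invalid: residual \frac{6 \left(- 2 k - 7\right)}{k^{4} + 14 k^{3} + 73 k^{2} + 168 k + 144} ≠ 0.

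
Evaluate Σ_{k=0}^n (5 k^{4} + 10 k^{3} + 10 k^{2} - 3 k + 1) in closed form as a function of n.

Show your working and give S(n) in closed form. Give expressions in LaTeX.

Ratio r(k) = (5*k**4 + 30*k**3 + 70*k**2 + 67*k + 23)/(5*k**4 + 10*k**3 + 10*k**2 - 3*k + 1).
Take A(k)=1, B(k)=1, C(k)=k**4 + 2*k**3 + 2*k**2 - 3*k/5 + 1/5.
Set up (1)·f(k+1) − (1)·f(k) − (k**4 + 2*k**3 + 2*k**2 - 3*k/5 + 1/5) = 0.
Bound: deg f ≤ 5.
A polynomial solution: f(k) = k*(k**4 - 4*k + 4)/5.
Get s_k = R·t_k = k*(k**4 - 4*k + 4) with R(k) = B(k−1)f(k)/C(k) = k*(k**4 - 4*k + 4)/(5*k**4 + 10*k**3 + 10*k**2 - 3*k + 1).
Verify: 5*k**4 + 10*k**3 + 10*k**2 - 3*k + 1 matches t_k.
Telescope: S(n) = s_(n+1) − s_(0) = n**5 + 5*n**4 + 10*n**3 + 6*n**2 + n + 1 − (0) = n**5 + 5*n**4 + 10*n**3 + 6*n**2 + n + 1.

S(n) = n^{5} + 5 n^{4} + 10 n^{3} + 6 n^{2} + n + 1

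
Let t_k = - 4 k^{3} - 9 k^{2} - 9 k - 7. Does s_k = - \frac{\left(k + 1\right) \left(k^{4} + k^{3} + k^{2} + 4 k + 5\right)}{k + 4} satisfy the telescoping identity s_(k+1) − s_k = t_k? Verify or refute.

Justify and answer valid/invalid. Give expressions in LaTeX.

s_(k+1) = -(k + 2)*(4*k + (k + 1)**4 + (k + 1)**3 + (k + 1)**2 + 9)/(k + 5)
s_(k+1) − s_k = (-4*k**5 - 36*k**4 - 98*k**3 - 136*k**2 - 126*k - 71)/(k**2 + 9*k + 20)
(s_(k+1) − s_k) − t_k = 3*(3*k**4 + 24*k**3 + 44*k**2 + 39*k + 23)/(k**2 + 9*k + 20)

Invalid: residual \frac{3 \left(3 k^{4} + 24 k^{3} + 44 k^{2} + 39 k + 23\right)}{k^{2} + 9 k + 20} ≠ 0.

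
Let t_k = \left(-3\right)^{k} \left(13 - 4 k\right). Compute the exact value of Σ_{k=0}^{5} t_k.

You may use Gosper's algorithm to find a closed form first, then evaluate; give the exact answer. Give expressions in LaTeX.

t_(k+1)/t_k = 3*(9 - 4*k)/(4*k - 13).
Normal form (A,B,C) = (-3, 1, k - 13/4).
Need (-3)·f(k+1) − (1)·f(k) = k - 13/4.
d = 1 from the (0,0,1) case.
Match coefficients ⇒ f(k) = -(k - 4)/4.
Then R = B(k−1)f/C = -(k - 4)/(4*k - 13), so s_k = R(k)·t_k = (-3)**k*(k - 4).
s_(k+1) − s_k = (-3)**k*(13 - 4*k) = t_k.
Evaluate s at k=6 and k=0: 1458 and -4; difference 1462.

Σ = 1462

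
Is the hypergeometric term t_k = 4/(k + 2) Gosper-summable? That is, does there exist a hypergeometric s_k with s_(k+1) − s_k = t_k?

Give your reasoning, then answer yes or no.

No — the linear system for f has no solution.

Ratio r(k) = (k + 2)/(k + 3).
Take A(k)=k + 2, B(k)=k + 3, C(k)=1.
Solve (k + 2)·f(k+1) − (k + 2)·f(k) = 1.
From deg A=1, deg B=1, deg C=0: d=0.
Put f(k) = c0: A·f(k+1) − B(k−1)·f(k) − C = -1; need -1 = 0 — inconsistent ⇒ no f, not summable.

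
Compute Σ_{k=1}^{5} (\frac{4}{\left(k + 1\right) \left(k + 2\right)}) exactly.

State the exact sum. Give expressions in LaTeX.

Σ = 10/7

The ratio is (k + 1)/(k + 3).
Take A(k)=k + 1, B(k)=k + 3, C(k)=1.
Need (k + 1)·f(k+1) − (k + 2)·f(k) = 1.
deg f ≤ 1 (via 1,1,0).
Coefficient equations give f(k) = k.
Get s_k = R·t_k = 4*k/(k + 1) with R(k) = B(k−1)f(k)/C(k) = k*(k + 2).
Check: Δs_k = 4/(k**2 + 3*k + 2). ✓
Telescoping: Σ = s_(6) − s_(1) = 24/7 − (2) = 10/7.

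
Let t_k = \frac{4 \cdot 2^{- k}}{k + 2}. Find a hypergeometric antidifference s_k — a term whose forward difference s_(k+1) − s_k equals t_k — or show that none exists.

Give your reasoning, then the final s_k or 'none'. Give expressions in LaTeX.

none — t_k is not Gosper-summable

t_(k+1)/t_k = (k + 2)/(2*(k + 3)).
Gosper form: A/B · C(k+1)/C(k) with A=k/2 + 1, B=k + 3, C=1.
Need (k/2 + 1)·f(k+1) − (k + 2)·f(k) = 1.
From deg A=1, deg B=1, deg C=0: d=-1.
Bound -1 < 0, so the key equation has no polynomial solution.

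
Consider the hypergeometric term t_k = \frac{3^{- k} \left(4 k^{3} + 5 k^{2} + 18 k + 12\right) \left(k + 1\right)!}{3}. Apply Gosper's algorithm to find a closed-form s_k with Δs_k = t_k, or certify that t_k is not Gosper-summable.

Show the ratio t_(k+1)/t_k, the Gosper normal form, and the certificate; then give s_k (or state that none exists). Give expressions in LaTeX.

s_k = 3^{- k} \left(4 k^{2} + k - 2\right) \left(k + 1\right)!

Ratio r(k) = (4*k**4 + 25*k**3 + 74*k**2 + 119*k + 78)/(3*(4*k**3 + 5*k**2 + 18*k + 12)).
A = k/3 + 2/3, B = 1, C = k**3 + 5*k**2/4 + 9*k/2 + 3.
Key eq: (k/3 + 2/3)·f(k+1) = (1)·f(k) + (k**3 + 5*k**2/4 + 9*k/2 + 3).
d = 2 from the (1,0,3) case.
Match coefficients ⇒ f(k) = 3*(4*k**2 + k - 2)/4.
Get s_k = R·t_k = (4*k**2 + k - 2)*factorial(k + 1)/3**k with R(k) = B(k−1)f(k)/C(k) = 3*(4*k**2 + k - 2)/(4*k**3 + 5*k**2 + 18*k + 12).
Verify: (4*k**3 + 5*k**2 + 18*k + 12)*factorial(k + 1)/(3*3**k) matches t_k.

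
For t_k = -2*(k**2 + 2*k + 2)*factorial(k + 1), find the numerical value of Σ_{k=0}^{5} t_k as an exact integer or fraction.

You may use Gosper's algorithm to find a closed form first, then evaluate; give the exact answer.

Σ = -60480

Ratio r(k) = (k + 2)*(2*k + (k + 1)**2 + 4)/(k**2 + 2*k + 2).
Normal form (A,B,C) = (k + 2, 1, k**2 + 2*k + 2).
Key eq: (k + 2)·f(k+1) = (1)·f(k) + (k**2 + 2*k + 2).
Degrees (1,0,2) ⇒ d ≤ 1.
Solve for f: f(k) = k (degree 1 ≤ 1).
Then R = B(k−1)f/C = k/(k**2 + 2*k + 2), so s_k = R(k)·t_k = -2*k*factorial(k + 1).
Check: Δs_k = -2*(k**2 + 2*k + 2)*factorial(k + 1). ✓
Evaluate s at k=6 and k=0: -60480 and 0; difference -60480.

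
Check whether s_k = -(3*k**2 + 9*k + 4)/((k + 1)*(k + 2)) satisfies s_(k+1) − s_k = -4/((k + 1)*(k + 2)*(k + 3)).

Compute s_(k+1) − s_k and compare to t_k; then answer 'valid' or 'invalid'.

s_(k+1) = (-9*k - 3*(k + 1)**2 - 13)/((k + 2)*(k + 3))
s_(k+1) − s_k = -4/(k**3 + 6*k**2 + 11*k + 6)
(s_(k+1) − s_k) − t_k = 0

Valid: the claim telescopes to t_k.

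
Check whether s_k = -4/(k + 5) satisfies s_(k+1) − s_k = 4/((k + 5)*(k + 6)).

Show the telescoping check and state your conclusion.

s_(k+1) = -4/(k + 6)
s_(k+1) − s_k = 4/((k + 5)*(k + 6))
(s_(k+1) − s_k) − t_k = 0

valid; difference matches t_k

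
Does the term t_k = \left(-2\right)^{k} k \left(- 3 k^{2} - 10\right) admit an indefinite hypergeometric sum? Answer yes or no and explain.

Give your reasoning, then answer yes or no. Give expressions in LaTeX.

Compute t_(k+1)/t_k: get -2*(k + 1)*(3*(k + 1)**2 + 10)/(k*(3*k**2 + 10)).
Factor: A=-2; B=1; C=k**3 + 10*k/3.
Solve (-2)·f(k+1) − (1)·f(k) = k**3 + 10*k/3.
Bound: deg f ≤ 3.
A polynomial solution: f(k) = -(k**3 - 2*k**2 + 4*k - 2)/3.
Certificate R = B(k−1)f/C = -(k**3 - 2*k**2 + 4*k - 2)/(k*(3*k**2 + 10)) gives s_k = (-2)**k*(k**3 - 2*k**2 + 4*k - 2).
Check: Δs_k = (-2)**k*k*(-3*k**2 - 10). ✓

Yes. s_k = \left(-2\right)^{k} \left(k^{3} - 2 k^{2} + 4 k - 2\right).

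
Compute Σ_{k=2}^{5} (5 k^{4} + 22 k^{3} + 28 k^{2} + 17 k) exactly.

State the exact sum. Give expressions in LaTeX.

Σ = 11568

t_(k+1)/t_k = (5*k**4 + 42*k**3 + 124*k**2 + 159*k + 72)/(k*(5*k**3 + 22*k**2 + 28*k + 17)).
Factor: A=1; B=1; C=k**4 + 22*k**3/5 + 28*k**2/5 + 17*k/5.
Solve (1)·f(k+1) − (1)·f(k) = k**4 + 22*k**3/5 + 28*k**2/5 + 17*k/5.
d = 5 from the (0,0,4) case.
Solving with deg f ≤ 5: f(k) = k*(k - 1)*(k**3 + 4*k**2 + 4*k + 4)/5.
Certificate R = B(k−1)f/C = (k - 1)*(k**3 + 4*k**2 + 4*k + 4)/(5*k**3 + 22*k**2 + 28*k + 17) gives s_k = k*(k**4 + 3*k**3 - 4).
Check: Δs_k = k*(5*k**3 + 22*k**2 + 28*k + 17). ✓
Evaluate s at k=6 and k=2: 11640 and 72; difference 11568.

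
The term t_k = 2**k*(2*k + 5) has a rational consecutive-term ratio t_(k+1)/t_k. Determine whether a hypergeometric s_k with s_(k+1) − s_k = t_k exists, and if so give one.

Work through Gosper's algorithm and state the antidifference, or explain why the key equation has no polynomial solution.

The ratio is 2*(2*k + 7)/(2*k + 5).
Gosper form: A/B · C(k+1)/C(k) with A=2, B=1, C=k + 5/2.
Key eq: (2)·f(k+1) = (1)·f(k) + (k + 5/2).
Degrees (0,0,1) ⇒ d ≤ 1.
A polynomial solution: f(k) = (2*k + 1)/2.
Certificate R = B(k−1)f/C = (2*k + 1)/(2*k + 5) gives s_k = 2**k*(2*k + 1).
Check: Δs_k = 2**k*(2*k + 5). ✓

s_k = 2**k*(2*k + 1)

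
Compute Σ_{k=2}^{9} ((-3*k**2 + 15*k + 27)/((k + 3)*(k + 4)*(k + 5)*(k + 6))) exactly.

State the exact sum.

r(k) = (k**3 - 22*k - 39)/(k**3 + 2*k**2 - 44*k - 63) after simplifying.
Gosper form: A/B · C(k+1)/C(k) with A=k + 3, B=k + 7, C=k**2 - 5*k - 9.
Solve (k + 3)·f(k+1) − (k + 6)·f(k) = k**2 - 5*k - 9.
Bound: deg f ≤ 3.
Solve for f: f(k) = -k*(k**2 + 72*k + 107)/60 (degree 3 ≤ 3).
So s_k = (B(k−1)f/C)·t_k = (-k*(k + 6)*(k**2 + 72*k + 107)/(60*(k**2 - 5*k - 9)))·t_k = k*(k**2 + 72*k + 107)/(20*(k + 3)*(k + 4)*(k + 5)).
Check: Δs_k = 3*(-k**2 + 5*k + 9)/(k**4 + 18*k**3 + 119*k**2 + 342*k + 360). ✓
Sum = s_(10) − s_(2); s_(10) = 309/1820, s_(2) = 17/140 ⇒ 22/455.

Σ = 22/455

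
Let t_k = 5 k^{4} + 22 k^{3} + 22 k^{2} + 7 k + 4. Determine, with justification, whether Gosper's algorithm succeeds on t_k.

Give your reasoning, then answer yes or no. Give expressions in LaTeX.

The ratio is (5*k**4 + 42*k**3 + 118*k**2 + 137*k + 60)/(5*k**4 + 22*k**3 + 22*k**2 + 7*k + 4).
So A=1 and B=1, with C=k**4 + 22*k**3/5 + 22*k**2/5 + 7*k/5 + 4/5.
Set up (1)·f(k+1) − (1)·f(k) − (k**4 + 22*k**3/5 + 22*k**2/5 + 7*k/5 + 4/5) = 0.
deg f ≤ 5 (via 0,0,4).
A polynomial solution: f(k) = k*(k**4 + 3*k**3 - 2*k**2 - 2*k + 4)/5.
Get s_k = R·t_k = k*(k**4 + 3*k**3 - 2*k**2 - 2*k + 4) with R(k) = B(k−1)f(k)/C(k) = k*(k**4 + 3*k**3 - 2*k**2 - 2*k + 4)/(5*k**4 + 22*k**3 + 22*k**2 + 7*k + 4).
Verify: 5*k**4 + 22*k**3 + 22*k**2 + 7*k + 4 matches t_k.

Yes. s_k = k \left(k^{4} + 3 k^{3} - 2 k^{2} - 2 k + 4\right).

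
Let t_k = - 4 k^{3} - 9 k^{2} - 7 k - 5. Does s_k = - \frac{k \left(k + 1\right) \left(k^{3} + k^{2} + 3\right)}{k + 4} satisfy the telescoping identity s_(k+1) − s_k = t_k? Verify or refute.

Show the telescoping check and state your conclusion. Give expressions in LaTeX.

s_(k+1) = -(k + 1)*(k + 2)*((k + 1)**3 + (k + 1)**2 + 3)/(k + 5)
s_(k+1) − s_k = (-4*k**5 - 36*k**4 - 96*k**3 - 119*k**2 - 95*k - 40)/(k**2 + 9*k + 20)
(s_(k+1) − s_k) − t_k = 3*(3*k**4 + 24*k**3 + 43*k**2 + 30*k + 20)/(k**2 + 9*k + 20)

Invalid: residual \frac{3 \left(3 k^{4} + 24 k^{3} + 43 k^{2} + 30 k + 20\right)}{k^{2} + 9 k + 20} ≠ 0.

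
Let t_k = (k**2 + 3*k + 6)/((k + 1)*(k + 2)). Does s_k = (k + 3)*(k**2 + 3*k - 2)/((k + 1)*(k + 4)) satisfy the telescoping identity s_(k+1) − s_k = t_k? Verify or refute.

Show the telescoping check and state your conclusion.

Invalid: residual 2*(-k**2 - 7*k - 14)/(k**4 + 12*k**3 + 49*k**2 + 78*k + 40) ≠ 0.

s_(k+1) = (k + 4)*(3*k + (k + 1)**2 + 1)/((k + 2)*(k + 5))
s_(k+1) − s_k = (k**4 + 12*k**3 + 51*k**2 + 100*k + 92)/(k**4 + 12*k**3 + 49*k**2 + 78*k + 40)
(s_(k+1) − s_k) − t_k = 2*(-k**2 - 7*k - 14)/(k**4 + 12*k**3 + 49*k**2 + 78*k + 40)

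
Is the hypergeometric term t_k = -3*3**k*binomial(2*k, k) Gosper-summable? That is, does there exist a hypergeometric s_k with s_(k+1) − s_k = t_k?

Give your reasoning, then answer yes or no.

No. Not Gosper-summable.

The ratio is 6*(2*k + 1)/(k + 1).
A = 12*k + 6, B = k + 1, C = 1.
Set up (12*k + 6)·f(k+1) − (k)·f(k) − (1) = 0.
deg f ≤ -1 (via 1,1,0).
d = -1 < 0 ⇒ no nonzero polynomial f; not summable.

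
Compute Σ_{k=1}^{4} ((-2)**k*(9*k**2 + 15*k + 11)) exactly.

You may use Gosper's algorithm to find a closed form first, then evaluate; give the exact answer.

Σ = 2582

Ratio r(k) = 2*(-9*k**2 - 33*k - 35)/(9*k**2 + 15*k + 11).
Factor: A=-2; B=1; C=k**2 + 5*k/3 + 11/9.
f must satisfy (-2)·f(k+1) − (1)·f(k) = k**2 + 5*k/3 + 11/9.
From deg A=0, deg B=0, deg C=2: d=2.
Solve for f: f(k) = -(3*k**2 + k + 1)/9 (degree 2 ≤ 2).
Certificate R = B(k−1)f/C = -(3*k**2 + k + 1)/(9*k**2 + 15*k + 11) gives s_k = (-2)**k*(-3*k**2 - k - 1).
Verify: (-2)**k*(9*k**2 + 15*k + 11) matches t_k.
Evaluate s at k=5 and k=1: 2592 and 10; difference 2582.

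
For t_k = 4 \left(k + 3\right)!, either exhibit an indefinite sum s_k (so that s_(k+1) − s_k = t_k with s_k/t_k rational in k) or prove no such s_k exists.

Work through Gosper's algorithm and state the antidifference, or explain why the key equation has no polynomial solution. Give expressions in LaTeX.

Ratio r(k) = k + 4.
Normal form (A,B,C) = (k + 4, 1, 1).
f must satisfy (k + 4)·f(k+1) − (1)·f(k) = 1.
deg f ≤ -1 (via 1,0,0).
Bound -1 < 0, so the key equation has no polynomial solution.

none — t_k is not Gosper-summable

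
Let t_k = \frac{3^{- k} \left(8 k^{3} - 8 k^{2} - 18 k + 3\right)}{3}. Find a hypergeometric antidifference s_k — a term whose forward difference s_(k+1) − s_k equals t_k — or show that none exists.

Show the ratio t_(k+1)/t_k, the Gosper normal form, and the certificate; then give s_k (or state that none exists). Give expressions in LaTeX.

s_k = 3^{- k} \left(- 4 k^{3} - 2 k^{2} + k - 4\right)

The ratio is (8*k**3 + 16*k**2 - 10*k - 15)/(3*(8*k**3 - 8*k**2 - 18*k + 3)).
Take A(k)=1/3, B(k)=1, C(k)=k**3 - k**2 - 9*k/4 + 3/8.
Set up (1/3)·f(k+1) − (1)·f(k) − (k**3 - k**2 - 9*k/4 + 3/8) = 0.
deg f ≤ 3 (via 0,0,3).
Coefficient equations give f(k) = -3*(4*k**3 + 2*k**2 - k + 4)/8.
Get s_k = R·t_k = (-4*k**3 - 2*k**2 + k - 4)/3**k with R(k) = B(k−1)f(k)/C(k) = -3*(4*k**3 + 2*k**2 - k + 4)/(8*k**3 - 8*k**2 - 18*k + 3).
Check: Δs_k = (8*k**3 - 8*k**2 - 18*k + 3)/(3*3**k). ✓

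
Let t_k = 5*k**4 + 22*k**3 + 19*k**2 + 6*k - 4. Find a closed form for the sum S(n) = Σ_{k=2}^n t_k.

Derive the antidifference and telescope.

Compute t_(k+1)/t_k: get (5*k**4 + 42*k**3 + 115*k**2 + 130*k + 48)/(5*k**4 + 22*k**3 + 19*k**2 + 6*k - 4).
Normal form (A,B,C) = (1, 1, k**4 + 22*k**3/5 + 19*k**2/5 + 6*k/5 - 4/5).
Key eq: (1)·f(k+1) = (1)·f(k) + (k**4 + 22*k**3/5 + 19*k**2/5 + 6*k/5 - 4/5).
From deg A=0, deg B=0, deg C=4: d=5.
Solve for f: f(k) = k*(k**4 + 3*k**3 - 3*k**2 - k - 4)/5 (degree 5 ≤ 5).
Then R = B(k−1)f/C = k*(k**4 + 3*k**3 - 3*k**2 - k - 4)/(5*k**4 + 22*k**3 + 19*k**2 + 6*k - 4), so s_k = R(k)·t_k = k*(k**4 + 3*k**3 - 3*k**2 - k - 4).
Check: Δs_k = 5*k**4 + 22*k**3 + 19*k**2 + 6*k - 4. ✓
Telescope: S(n) = s_(n+1) − s_(2) = n**5 + 8*n**4 + 19*n**3 + 18*n**2 + 2*n - 4 − (44) = n**5 + 8*n**4 + 19*n**3 + 18*n**2 + 2*n - 48.

S(n) = n**5 + 8*n**4 + 19*n**3 + 18*n**2 + 2*n - 48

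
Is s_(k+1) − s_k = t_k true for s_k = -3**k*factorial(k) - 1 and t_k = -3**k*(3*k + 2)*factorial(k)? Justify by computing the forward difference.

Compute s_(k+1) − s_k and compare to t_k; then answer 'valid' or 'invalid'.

s_(k+1) = -3**(k + 1)*factorial(k + 1) - 1
s_(k+1) − s_k = -3**k*(3*k + 2)*factorial(k)
(s_(k+1) − s_k) − t_k = 0

Valid: the claim telescopes to t_k.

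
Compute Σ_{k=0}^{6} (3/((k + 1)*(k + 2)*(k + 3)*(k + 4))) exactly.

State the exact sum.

Σ = 119/720

Compute t_(k+1)/t_k: get (k + 1)/(k + 5).
Gosper form: A/B · C(k+1)/C(k) with A=k + 1, B=k + 5, C=1.
Need (k + 1)·f(k+1) − (k + 4)·f(k) = 1.
From deg A=1, deg B=1, deg C=0: d=3.
A polynomial solution: f(k) = k*(k**2 + 6*k + 11)/18.
Get s_k = R·t_k = k*(k**2 + 6*k + 11)/(6*(k + 1)*(k + 2)*(k + 3)) with R(k) = B(k−1)f(k)/C(k) = k*(k + 4)*(k**2 + 6*k + 11)/18.
Δs = 3/(k**4 + 10*k**3 + 35*k**2 + 50*k + 24), as required.
Sum = s_(7) − s_(0); s_(7) = 119/720, s_(0) = 0 ⇒ 119/720.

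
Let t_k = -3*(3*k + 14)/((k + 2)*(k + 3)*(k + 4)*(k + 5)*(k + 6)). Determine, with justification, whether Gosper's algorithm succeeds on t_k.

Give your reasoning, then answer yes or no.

Yes. s_k = k*(-k**2 - 10*k - 31)/(10*(k**3 + 10*k**2 + 31*k + 30)).

Step 1: r(k) = (k + 2)*(3*k + 17)/((k + 7)*(3*k + 14)).
So A=k + 2 and B=k + 7, with C=k + 14/3.
Set up (k + 2)·f(k+1) − (k + 6)·f(k) − (k + 14/3) = 0.
d = 4 from the (1,1,1) case.
Solve for f: f(k) = k*(k + 4)*(k**2 + 10*k + 31)/90 (degree 4 ≤ 4).
Get s_k = R·t_k = k*(-k**2 - 10*k - 31)/(10*(k**3 + 10*k**2 + 31*k + 30)) with R(k) = B(k−1)f(k)/C(k) = k*(k + 4)*(k + 6)*(k**2 + 10*k + 31)/(30*(3*k + 14)).
Verify: 3*(-3*k - 14)/(k**5 + 20*k**4 + 155*k**3 + 580*k**2 + 1044*k + 720) matches t_k.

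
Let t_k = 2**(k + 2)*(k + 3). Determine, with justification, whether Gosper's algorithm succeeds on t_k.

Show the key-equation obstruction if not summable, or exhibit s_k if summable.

Step 1: r(k) = 2*(k + 4)/(k + 3).
Take A(k)=2, B(k)=1, C(k)=k + 3.
Solve (2)·f(k+1) − (1)·f(k) = k + 3.
Bound: deg f ≤ 1.
Coefficient equations give f(k) = k + 1.
Then R = B(k−1)f/C = (k + 1)/(k + 3), so s_k = R(k)·t_k = 2**(k + 2)*(k + 1).
s_(k+1) − s_k = 2**(k + 2)*(k + 3) = t_k.

Yes. s_k = 2**(k + 2)*(k + 1).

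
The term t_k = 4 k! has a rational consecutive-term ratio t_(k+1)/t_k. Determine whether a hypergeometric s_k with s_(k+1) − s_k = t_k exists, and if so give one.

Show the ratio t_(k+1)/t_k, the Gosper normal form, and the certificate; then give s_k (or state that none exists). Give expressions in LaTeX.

The ratio is k + 1.
A = k + 1, B = 1, C = 1.
Need (k + 1)·f(k+1) − (1)·f(k) = 1.
From deg A=1, deg B=0, deg C=0: d=-1.
d = -1 < 0 ⇒ no nonzero polynomial f; not summable.

no hypergeometric antidifference exists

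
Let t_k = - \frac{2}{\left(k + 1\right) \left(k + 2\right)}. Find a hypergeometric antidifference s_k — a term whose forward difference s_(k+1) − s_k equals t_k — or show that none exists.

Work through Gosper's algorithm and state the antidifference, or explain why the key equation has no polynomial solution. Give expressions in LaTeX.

Step 1: r(k) = (k + 1)/(k + 3).
Factor: A=k + 1; B=k + 3; C=1.
Key eq: (k + 1)·f(k+1) = (k + 2)·f(k) + (1).
d = 1 from the (1,1,0) case.
Coefficient equations give f(k) = k.
Then R = B(k−1)f/C = k*(k + 2), so s_k = R(k)·t_k = -2*k/(k + 1).
s_(k+1) − s_k = -2/(k**2 + 3*k + 2) = t_k.

s_k = - \frac{2 k}{k + 1}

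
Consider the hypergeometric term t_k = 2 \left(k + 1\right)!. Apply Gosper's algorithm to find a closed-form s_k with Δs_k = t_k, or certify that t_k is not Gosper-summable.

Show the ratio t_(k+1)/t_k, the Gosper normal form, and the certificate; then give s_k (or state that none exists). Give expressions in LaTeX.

r(k) = k + 2 after simplifying.
Normal form (A,B,C) = (k + 2, 1, 1).
Key eq: (k + 2)·f(k+1) = (1)·f(k) + (1).
Degrees (1,0,0) ⇒ d ≤ -1.
Negative degree bound (-1): no f exists, t_k not Gosper-summable.

none (Gosper's algorithm certifies no s_k)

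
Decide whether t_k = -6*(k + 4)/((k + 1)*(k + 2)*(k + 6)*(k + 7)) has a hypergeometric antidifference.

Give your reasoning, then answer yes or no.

Yes. s_k = k*(-k - 7)/(2*(k**2 + 7*k + 6)).

The ratio is (k + 1)*(k + 5)*(k + 6)/((k + 3)*(k + 4)*(k + 8)).
Gosper form: A/B · C(k+1)/C(k) with A=k + 1, B=k + 8, C=k**4 + 16*k**3 + 95*k**2 + 248*k + 240.
Key eq: (k + 1)·f(k+1) = (k + 7)·f(k) + (k**4 + 16*k**3 + 95*k**2 + 248*k + 240).
From deg A=1, deg B=1, deg C=4: d=6.
A polynomial solution: f(k) = k*(k + 2)*(k + 3)*(k + 4)*(k + 5)*(k + 7)/12.
R(k) = B(k−1)·f(k)/C(k) = k*(k + 2)*(k + 7)**2/(12*(k + 4)); s_k = R·t_k = k*(-k - 7)/(2*(k**2 + 7*k + 6)).
Check: Δs_k = 6*(-k - 4)/(k**4 + 16*k**3 + 83*k**2 + 152*k + 84). ✓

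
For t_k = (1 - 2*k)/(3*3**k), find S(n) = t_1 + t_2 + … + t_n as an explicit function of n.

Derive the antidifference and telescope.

S(n) = 3**(-n - 1)*(-3**n + n + 1)

Step 1: r(k) = (2*k + 1)/(3*(2*k - 1)).
Factor: A=1/3; B=1; C=k - 1/2.
Key eq: (1/3)·f(k+1) = (1)·f(k) + (k - 1/2).
Degrees (0,0,1) ⇒ d ≤ 1.
A polynomial solution: f(k) = -3*k/2.
Get s_k = R·t_k = k/3**k with R(k) = B(k−1)f(k)/C(k) = -3*k/(2*k - 1).
Check: Δs_k = (1 - 2*k)/(3*3**k). ✓
Evaluate: s_(n+1) = 3**(-n - 1)*(n + 1); subtract s_(1) = 1/3 ⇒ S(n) = 3**(-n - 1)*(-3**n + n + 1).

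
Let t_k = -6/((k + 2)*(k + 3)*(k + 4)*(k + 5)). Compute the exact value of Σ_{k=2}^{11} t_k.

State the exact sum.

Σ = -9/560

Compute t_(k+1)/t_k: get (k + 2)/(k + 6).
Take A(k)=k + 2, B(k)=k + 6, C(k)=1.
Key eq: (k + 2)·f(k+1) = (k + 5)·f(k) + (1).
d = 3 from the (1,1,0) case.
Match coefficients ⇒ f(k) = k*(k**2 + 9*k + 26)/72.
So s_k = (B(k−1)f/C)·t_k = (k*(k + 5)*(k**2 + 9*k + 26)/72)·t_k = k*(-k**2 - 9*k - 26)/(12*(k + 2)*(k + 3)*(k + 4)).
Check: Δs_k = -6/(k**4 + 14*k**3 + 71*k**2 + 154*k + 120). ✓
Σ_(k=2)^(11) t_k = s_(12) − s_(2) = -139/1680 − (-1/15) = -9/560.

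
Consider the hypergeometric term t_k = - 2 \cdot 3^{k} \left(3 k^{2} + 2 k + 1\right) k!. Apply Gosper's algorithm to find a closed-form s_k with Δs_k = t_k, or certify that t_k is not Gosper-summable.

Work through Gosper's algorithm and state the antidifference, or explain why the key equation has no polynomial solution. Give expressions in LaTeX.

Compute t_(k+1)/t_k: get 3*(3*k**3 + 11*k**2 + 14*k + 6)/(3*k**2 + 2*k + 1).
Factor: A=3*k + 3; B=1; C=k**2 + 2*k/3 + 1/3.
Set up (3*k + 3)·f(k+1) − (1)·f(k) − (k**2 + 2*k/3 + 1/3) = 0.
d = 1 from the (1,0,2) case.
Solving with deg f ≤ 1: f(k) = (k - 1)/3.
Then R = B(k−1)f/C = (k - 1)/(3*k**2 + 2*k + 1), so s_k = R(k)·t_k = -2*3**k*(k - 1)*factorial(k).
Check: Δs_k = -2*3**k*(3*k**2 + 2*k + 1)*factorial(k). ✓

s_k = - 2 \cdot 3^{k} \left(k - 1\right) k!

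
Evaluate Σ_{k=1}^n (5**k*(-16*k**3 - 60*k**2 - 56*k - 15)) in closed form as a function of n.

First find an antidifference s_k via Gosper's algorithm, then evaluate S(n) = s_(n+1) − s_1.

Compute t_(k+1)/t_k: get 5*(16*k**3 + 108*k**2 + 224*k + 147)/(16*k**3 + 60*k**2 + 56*k + 15).
Gosper form: A/B · C(k+1)/C(k) with A=5, B=1, C=k**3 + 15*k**2/4 + 7*k/2 + 15/16.
Solve (5)·f(k+1) − (1)·f(k) = k**3 + 15*k**2/4 + 7*k/2 + 15/16.
deg f ≤ 3 (via 0,0,3).
Coefficient equations give f(k) = k*(2*k - 1)*(2*k + 1)/16.
So s_k = (B(k−1)f/C)·t_k = (k*(2*k - 1)/((2*k + 5)*(4*k + 3)))·t_k = 5**k*k*(1 - 4*k**2).
s_(k+1) − s_k = 5**k*(-16*k**3 - 60*k**2 - 56*k - 15) = t_k.
Σ_(k=1)^n t_k = s_(n+1) − s_(1) = (5**(n + 1)*(-4*n**3 - 12*n**2 - 11*n - 3)) − (-15), i.e. -20*5**n*n**3 - 60*5**n*n**2 - 55*5**n*n - 15*5**n + 15.

S(n) = -20*5**n*n**3 - 60*5**n*n**2 - 55*5**n*n - 15*5**n + 15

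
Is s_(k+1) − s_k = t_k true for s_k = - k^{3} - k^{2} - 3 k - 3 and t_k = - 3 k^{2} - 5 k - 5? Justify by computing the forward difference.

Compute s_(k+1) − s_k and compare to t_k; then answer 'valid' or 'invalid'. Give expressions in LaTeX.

valid (s_(k+1) − s_k reduces to t_k)

s_(k+1) = -k**3 - 4*k**2 - 8*k - 8
s_(k+1) − s_k = -3*k**2 - 5*k - 5
(s_(k+1) − s_k) − t_k = 0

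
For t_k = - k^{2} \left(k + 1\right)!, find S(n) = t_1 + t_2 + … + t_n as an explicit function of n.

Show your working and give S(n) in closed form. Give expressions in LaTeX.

Compute t_(k+1)/t_k: get (k + 1)**2*(k + 2)/k**2.
So A=k + 2 and B=1, with C=k**2.
Solve (k + 2)·f(k+1) − (1)·f(k) = k**2.
Bound: deg f ≤ 1.
Solve for f: f(k) = k - 2 (degree 1 ≤ 1).
Get s_k = R·t_k = -(k - 2)*factorial(k + 1) with R(k) = B(k−1)f(k)/C(k) = (k - 2)/k**2.
Check: Δs_k = -k**2*factorial(k + 1). ✓
s_(n+1) = -(n - 1)*factorial(n + 2) and s_(1) = 2, so S(n) = -n*factorial(n + 2) + factorial(n + 2) - 2.

S(n) = - n \left(n + 2\right)! + \left(n + 2\right)! - 2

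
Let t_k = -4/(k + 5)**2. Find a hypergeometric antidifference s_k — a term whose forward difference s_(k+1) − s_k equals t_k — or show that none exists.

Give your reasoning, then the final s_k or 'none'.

none (Gosper's algorithm certifies no s_k)

t_(k+1)/t_k = (k + 5)**2/(k + 6)**2.
Factor: A=k**2 + 10*k + 25; B=k**2 + 12*k + 36; C=1.
Solve (k**2 + 10*k + 25)·f(k+1) − (k**2 + 10*k + 25)·f(k) = 1.
From deg A=2, deg B=2, deg C=0: d=0.
Generic f = c0 gives residual -1; -1 = 0 cannot hold, so t_k is not Gosper-summable.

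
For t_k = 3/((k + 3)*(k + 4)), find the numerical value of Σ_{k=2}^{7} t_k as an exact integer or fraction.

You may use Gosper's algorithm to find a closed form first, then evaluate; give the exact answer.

Σ = 18/55

Ratio r(k) = (k + 3)/(k + 5).
Normal form (A,B,C) = (k + 3, k + 5, 1).
Need (k + 3)·f(k+1) − (k + 4)·f(k) = 1.
Degrees (1,1,0) ⇒ d ≤ 1.
A polynomial solution: f(k) = k/3.
Certificate R = B(k−1)f/C = k*(k + 4)/3 gives s_k = k/(k + 3).
Check: Δs_k = 3/(k**2 + 7*k + 12). ✓
Σ_(k=2)^(7) t_k = s_(8) − s_(2) = 8/11 − (2/5) = 18/55.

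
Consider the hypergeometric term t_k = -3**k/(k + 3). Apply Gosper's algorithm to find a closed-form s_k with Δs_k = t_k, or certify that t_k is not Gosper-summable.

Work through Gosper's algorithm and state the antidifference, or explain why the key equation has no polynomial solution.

no hypergeometric antidifference exists

Compute t_(k+1)/t_k: get 3*(k + 3)/(k + 4).
Normal form (A,B,C) = (3*k + 9, k + 4, 1).
Solve (3*k + 9)·f(k+1) − (k + 3)·f(k) = 1.
From deg A=1, deg B=1, deg C=0: d=-1.
d = -1 < 0 ⇒ no nonzero polynomial f; not summable.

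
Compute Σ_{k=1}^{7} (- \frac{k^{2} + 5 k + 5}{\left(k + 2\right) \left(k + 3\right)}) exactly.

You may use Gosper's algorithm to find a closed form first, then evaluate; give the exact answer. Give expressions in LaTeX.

Σ = -203/30

r(k) = (k + 2)*(5*k + (k + 1)**2 + 10)/((k + 4)*(k**2 + 5*k + 5)) after simplifying.
A = k + 2, B = k + 4, C = k**2 + 5*k + 5.
Need (k + 2)·f(k+1) − (k + 3)·f(k) = k**2 + 5*k + 5.
Bound: deg f ≤ 2.
Solve for f: f(k) = k*(2*k + 3)/2 (degree 2 ≤ 2).
R(k) = B(k−1)·f(k)/C(k) = k*(k + 3)*(2*k + 3)/(2*(k**2 + 5*k + 5)); s_k = R·t_k = k*(-2*k - 3)/(2*(k + 2)).
Check: Δs_k = (-k**2 - 5*k - 5)/(k**2 + 5*k + 6). ✓
Σ_(k=1)^(7) t_k = s_(8) − s_(1) = -38/5 − (-5/6) = -203/30.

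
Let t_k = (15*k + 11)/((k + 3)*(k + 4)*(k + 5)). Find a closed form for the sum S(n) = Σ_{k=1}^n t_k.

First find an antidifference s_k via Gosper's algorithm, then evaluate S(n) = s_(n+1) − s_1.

The ratio is (k + 3)*(15*k + 26)/((k + 6)*(15*k + 11)).
Factor: A=k + 3; B=k + 6; C=k + 11/15.
Solve (k + 3)·f(k+1) − (k + 5)·f(k) = k + 11/15.
Bound: deg f ≤ 2.
Match coefficients ⇒ f(k) = k*(7*k + 4)/45.
So s_k = (B(k−1)f/C)·t_k = (k*(k + 5)*(7*k + 4)/(3*(15*k + 11)))·t_k = k*(7*k + 4)/(3*(k + 3)*(k + 4)).
Δs = (15*k + 11)/(k**3 + 12*k**2 + 47*k + 60), as required.
Telescope: S(n) = s_(n+1) − s_(1) = (7*n**2 + 18*n + 11)/(3*(n**2 + 9*n + 20)) − (11/60) = n*(43*n + 87)/(20*(n**2 + 9*n + 20)).

S(n) = n*(43*n + 87)/(20*(n**2 + 9*n + 20))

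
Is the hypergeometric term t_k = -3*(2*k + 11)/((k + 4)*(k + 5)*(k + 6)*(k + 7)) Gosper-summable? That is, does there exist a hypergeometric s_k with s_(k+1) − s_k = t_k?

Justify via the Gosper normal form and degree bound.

Yes. s_k = k*(-k - 10)/(8*(k**2 + 10*k + 24)).

The ratio is (k + 4)*(2*k + 13)/((k + 8)*(2*k + 11)).
Normal form (A,B,C) = (k + 4, k + 8, k + 11/2).
f must satisfy (k + 4)·f(k+1) − (k + 7)·f(k) = k + 11/2.
From deg A=1, deg B=1, deg C=1: d=3.
Coefficient equations give f(k) = k*(k + 5)*(k + 10)/48.
Then R = B(k−1)f/C = k*(k + 5)*(k + 7)*(k + 10)/(24*(2*k + 11)), so s_k = R(k)·t_k = k*(-k - 10)/(8*(k**2 + 10*k + 24)).
Δs = 3*(-2*k - 11)/(k**4 + 22*k**3 + 179*k**2 + 638*k + 840), as required.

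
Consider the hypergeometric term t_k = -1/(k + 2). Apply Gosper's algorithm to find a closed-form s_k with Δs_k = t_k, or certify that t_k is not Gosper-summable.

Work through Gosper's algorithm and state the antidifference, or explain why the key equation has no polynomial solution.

none — t_k is not Gosper-summable

The ratio is (k + 2)/(k + 3).
Normal form (A,B,C) = (k + 2, k + 3, 1).
Need (k + 2)·f(k+1) − (k + 2)·f(k) = 1.
Degrees (1,1,0) ⇒ d ≤ 0.
f = c0 ⇒ A·f(k+1) − B(k−1)·f(k) − C = -1. The system {-1 = 0} is inconsistent; no antidifference.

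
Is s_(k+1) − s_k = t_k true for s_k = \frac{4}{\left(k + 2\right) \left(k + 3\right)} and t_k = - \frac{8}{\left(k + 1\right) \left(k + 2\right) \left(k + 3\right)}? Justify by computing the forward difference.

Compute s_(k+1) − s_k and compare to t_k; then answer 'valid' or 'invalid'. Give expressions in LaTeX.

s_(k+1) = 4/((k + 3)*(k + 4))
s_(k+1) − s_k = -8/(k**3 + 9*k**2 + 26*k + 24)
(s_(k+1) − s_k) − t_k = 24/(k**4 + 10*k**3 + 35*k**2 + 50*k + 24)

Invalid: residual \frac{24}{k^{4} + 10 k^{3} + 35 k^{2} + 50 k + 24} ≠ 0.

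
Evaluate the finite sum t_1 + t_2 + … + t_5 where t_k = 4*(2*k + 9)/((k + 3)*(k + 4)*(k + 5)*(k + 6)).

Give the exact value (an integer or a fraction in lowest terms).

Σ = 25/198

Ratio r(k) = (k + 3)*(2*k + 11)/((k + 7)*(2*k + 9)).
Factor: A=k + 3; B=k + 7; C=k + 9/2.
Key eq: (k + 3)·f(k+1) = (k + 6)·f(k) + (k + 9/2).
d = 3 from the (1,1,1) case.
Solving with deg f ≤ 3: f(k) = k*(k + 4)*(k + 8)/30.
Certificate R = B(k−1)f/C = k*(k + 4)*(k + 6)*(k + 8)/(15*(2*k + 9)) gives s_k = 4*k*(k + 8)/(15*(k**2 + 8*k + 15)).
Check: Δs_k = 4*(2*k + 9)/(k**4 + 18*k**3 + 119*k**2 + 342*k + 360). ✓
Telescoping: Σ = s_(6) − s_(1) = 112/495 − (1/10) = 25/198.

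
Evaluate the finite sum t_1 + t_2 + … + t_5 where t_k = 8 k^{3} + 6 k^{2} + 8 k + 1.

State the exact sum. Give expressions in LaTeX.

t_(k+1)/t_k = (8*k**3 + 30*k**2 + 44*k + 23)/(8*k**3 + 6*k**2 + 8*k + 1).
A = 1, B = 1, C = k**3 + 3*k**2/4 + k + 1/8.
f must satisfy (1)·f(k+1) − (1)·f(k) = k**3 + 3*k**2/4 + k + 1/8.
Degrees (0,0,3) ⇒ d ≤ 4.
A polynomial solution: f(k) = k*(2*k**3 - 2*k**2 + 3*k - 2)/8.
Then R = B(k−1)f/C = k*(2*k**3 - 2*k**2 + 3*k - 2)/(8*k**3 + 6*k**2 + 8*k + 1), so s_k = R(k)·t_k = k*(2*k**3 - 2*k**2 + 3*k - 2).
Verify: 8*k**3 + 6*k**2 + 8*k + 1 matches t_k.
Telescoping: Σ = s_(6) − s_(1) = 2256 − (1) = 2255.

Σ = 2255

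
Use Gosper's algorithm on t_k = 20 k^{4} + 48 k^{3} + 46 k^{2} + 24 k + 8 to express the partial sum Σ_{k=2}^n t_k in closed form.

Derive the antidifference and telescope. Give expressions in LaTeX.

S(n) = 4 n^{5} + 22 n^{4} + 46 n^{3} + 47 n^{2} + 27 n - 146

The ratio is (10*k**4 + 64*k**3 + 155*k**2 + 170*k + 73)/(10*k**4 + 24*k**3 + 23*k**2 + 12*k + 4).
Take A(k)=1, B(k)=1, C(k)=k**4 + 12*k**3/5 + 23*k**2/10 + 6*k/5 + 2/5.
f must satisfy (1)·f(k+1) − (1)·f(k) = k**4 + 12*k**3/5 + 23*k**2/10 + 6*k/5 + 2/5.
From deg A=0, deg B=0, deg C=4: d=5.
Match coefficients ⇒ f(k) = k*(4*k**4 + 2*k**3 - 2*k**2 + k + 3)/20.
Get s_k = R·t_k = k*(4*k**4 + 2*k**3 - 2*k**2 + k + 3) with R(k) = B(k−1)f(k)/C(k) = k*(4*k**4 + 2*k**3 - 2*k**2 + k + 3)/(2*(10*k**4 + 24*k**3 + 23*k**2 + 12*k + 4)).
Verify: 20*k**4 + 48*k**3 + 46*k**2 + 24*k + 8 matches t_k.
Telescope: S(n) = s_(n+1) − s_(2) = 4*n**5 + 22*n**4 + 46*n**3 + 47*n**2 + 27*n + 8 − (154) = 4*n**5 + 22*n**4 + 46*n**3 + 47*n**2 + 27*n - 146.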